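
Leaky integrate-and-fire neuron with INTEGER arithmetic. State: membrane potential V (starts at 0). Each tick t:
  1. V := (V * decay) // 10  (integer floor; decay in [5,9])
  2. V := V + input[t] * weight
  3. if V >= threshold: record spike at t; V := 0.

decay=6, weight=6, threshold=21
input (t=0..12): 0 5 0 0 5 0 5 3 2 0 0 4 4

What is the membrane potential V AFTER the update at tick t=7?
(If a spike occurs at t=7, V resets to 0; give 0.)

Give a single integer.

t=0: input=0 -> V=0
t=1: input=5 -> V=0 FIRE
t=2: input=0 -> V=0
t=3: input=0 -> V=0
t=4: input=5 -> V=0 FIRE
t=5: input=0 -> V=0
t=6: input=5 -> V=0 FIRE
t=7: input=3 -> V=18
t=8: input=2 -> V=0 FIRE
t=9: input=0 -> V=0
t=10: input=0 -> V=0
t=11: input=4 -> V=0 FIRE
t=12: input=4 -> V=0 FIRE

Answer: 18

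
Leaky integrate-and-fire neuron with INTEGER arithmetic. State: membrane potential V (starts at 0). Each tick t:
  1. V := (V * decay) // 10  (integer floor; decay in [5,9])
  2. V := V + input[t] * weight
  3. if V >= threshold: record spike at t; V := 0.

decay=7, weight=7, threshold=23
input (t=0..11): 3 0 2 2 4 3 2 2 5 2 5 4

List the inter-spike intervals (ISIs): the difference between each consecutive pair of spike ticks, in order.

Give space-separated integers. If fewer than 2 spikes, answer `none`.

Answer: 2 2 2 2 1

Derivation:
t=0: input=3 -> V=21
t=1: input=0 -> V=14
t=2: input=2 -> V=0 FIRE
t=3: input=2 -> V=14
t=4: input=4 -> V=0 FIRE
t=5: input=3 -> V=21
t=6: input=2 -> V=0 FIRE
t=7: input=2 -> V=14
t=8: input=5 -> V=0 FIRE
t=9: input=2 -> V=14
t=10: input=5 -> V=0 FIRE
t=11: input=4 -> V=0 FIRE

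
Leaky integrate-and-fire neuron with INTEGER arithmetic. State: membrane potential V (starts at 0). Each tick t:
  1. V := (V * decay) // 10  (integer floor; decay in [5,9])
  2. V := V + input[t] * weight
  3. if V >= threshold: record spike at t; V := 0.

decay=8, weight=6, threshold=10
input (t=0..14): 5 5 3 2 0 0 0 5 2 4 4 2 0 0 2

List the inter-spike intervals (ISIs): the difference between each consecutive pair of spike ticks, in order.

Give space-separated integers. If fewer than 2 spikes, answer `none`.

Answer: 1 1 1 4 1 1 1 1 3

Derivation:
t=0: input=5 -> V=0 FIRE
t=1: input=5 -> V=0 FIRE
t=2: input=3 -> V=0 FIRE
t=3: input=2 -> V=0 FIRE
t=4: input=0 -> V=0
t=5: input=0 -> V=0
t=6: input=0 -> V=0
t=7: input=5 -> V=0 FIRE
t=8: input=2 -> V=0 FIRE
t=9: input=4 -> V=0 FIRE
t=10: input=4 -> V=0 FIRE
t=11: input=2 -> V=0 FIRE
t=12: input=0 -> V=0
t=13: input=0 -> V=0
t=14: input=2 -> V=0 FIRE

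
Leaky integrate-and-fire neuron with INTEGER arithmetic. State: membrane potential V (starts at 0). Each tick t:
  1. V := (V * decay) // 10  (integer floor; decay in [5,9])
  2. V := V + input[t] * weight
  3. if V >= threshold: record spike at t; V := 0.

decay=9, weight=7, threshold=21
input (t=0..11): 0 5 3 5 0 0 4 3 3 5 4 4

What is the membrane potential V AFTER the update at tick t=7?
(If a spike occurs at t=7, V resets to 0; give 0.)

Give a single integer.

t=0: input=0 -> V=0
t=1: input=5 -> V=0 FIRE
t=2: input=3 -> V=0 FIRE
t=3: input=5 -> V=0 FIRE
t=4: input=0 -> V=0
t=5: input=0 -> V=0
t=6: input=4 -> V=0 FIRE
t=7: input=3 -> V=0 FIRE
t=8: input=3 -> V=0 FIRE
t=9: input=5 -> V=0 FIRE
t=10: input=4 -> V=0 FIRE
t=11: input=4 -> V=0 FIRE

Answer: 0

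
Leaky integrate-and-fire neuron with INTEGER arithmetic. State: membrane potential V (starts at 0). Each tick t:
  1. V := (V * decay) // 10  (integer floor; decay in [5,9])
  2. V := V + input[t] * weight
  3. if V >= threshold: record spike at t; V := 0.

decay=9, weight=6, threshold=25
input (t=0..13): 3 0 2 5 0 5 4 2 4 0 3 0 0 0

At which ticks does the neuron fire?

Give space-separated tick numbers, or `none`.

t=0: input=3 -> V=18
t=1: input=0 -> V=16
t=2: input=2 -> V=0 FIRE
t=3: input=5 -> V=0 FIRE
t=4: input=0 -> V=0
t=5: input=5 -> V=0 FIRE
t=6: input=4 -> V=24
t=7: input=2 -> V=0 FIRE
t=8: input=4 -> V=24
t=9: input=0 -> V=21
t=10: input=3 -> V=0 FIRE
t=11: input=0 -> V=0
t=12: input=0 -> V=0
t=13: input=0 -> V=0

Answer: 2 3 5 7 10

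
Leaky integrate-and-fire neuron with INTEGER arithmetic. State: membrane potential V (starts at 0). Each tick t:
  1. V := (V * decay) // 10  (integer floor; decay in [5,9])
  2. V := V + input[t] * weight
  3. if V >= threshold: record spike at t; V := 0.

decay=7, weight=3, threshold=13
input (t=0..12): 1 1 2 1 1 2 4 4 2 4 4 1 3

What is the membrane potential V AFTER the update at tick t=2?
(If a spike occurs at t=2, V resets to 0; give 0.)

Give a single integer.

Answer: 9

Derivation:
t=0: input=1 -> V=3
t=1: input=1 -> V=5
t=2: input=2 -> V=9
t=3: input=1 -> V=9
t=4: input=1 -> V=9
t=5: input=2 -> V=12
t=6: input=4 -> V=0 FIRE
t=7: input=4 -> V=12
t=8: input=2 -> V=0 FIRE
t=9: input=4 -> V=12
t=10: input=4 -> V=0 FIRE
t=11: input=1 -> V=3
t=12: input=3 -> V=11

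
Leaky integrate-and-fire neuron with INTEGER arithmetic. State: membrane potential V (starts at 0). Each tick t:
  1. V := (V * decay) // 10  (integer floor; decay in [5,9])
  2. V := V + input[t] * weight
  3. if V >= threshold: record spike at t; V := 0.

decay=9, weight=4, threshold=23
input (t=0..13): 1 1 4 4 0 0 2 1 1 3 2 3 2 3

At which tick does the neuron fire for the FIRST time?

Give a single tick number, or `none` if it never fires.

Answer: 3

Derivation:
t=0: input=1 -> V=4
t=1: input=1 -> V=7
t=2: input=4 -> V=22
t=3: input=4 -> V=0 FIRE
t=4: input=0 -> V=0
t=5: input=0 -> V=0
t=6: input=2 -> V=8
t=7: input=1 -> V=11
t=8: input=1 -> V=13
t=9: input=3 -> V=0 FIRE
t=10: input=2 -> V=8
t=11: input=3 -> V=19
t=12: input=2 -> V=0 FIRE
t=13: input=3 -> V=12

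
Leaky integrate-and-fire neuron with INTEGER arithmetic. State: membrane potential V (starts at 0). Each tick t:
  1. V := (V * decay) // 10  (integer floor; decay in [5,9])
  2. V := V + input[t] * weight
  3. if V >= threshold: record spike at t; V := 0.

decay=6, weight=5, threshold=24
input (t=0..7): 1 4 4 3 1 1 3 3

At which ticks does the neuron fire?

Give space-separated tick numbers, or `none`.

t=0: input=1 -> V=5
t=1: input=4 -> V=23
t=2: input=4 -> V=0 FIRE
t=3: input=3 -> V=15
t=4: input=1 -> V=14
t=5: input=1 -> V=13
t=6: input=3 -> V=22
t=7: input=3 -> V=0 FIRE

Answer: 2 7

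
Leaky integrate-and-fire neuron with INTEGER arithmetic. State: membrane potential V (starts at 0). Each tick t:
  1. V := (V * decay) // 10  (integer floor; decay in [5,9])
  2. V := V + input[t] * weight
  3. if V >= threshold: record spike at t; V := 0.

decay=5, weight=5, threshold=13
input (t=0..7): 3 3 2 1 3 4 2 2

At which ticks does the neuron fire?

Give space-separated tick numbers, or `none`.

t=0: input=3 -> V=0 FIRE
t=1: input=3 -> V=0 FIRE
t=2: input=2 -> V=10
t=3: input=1 -> V=10
t=4: input=3 -> V=0 FIRE
t=5: input=4 -> V=0 FIRE
t=6: input=2 -> V=10
t=7: input=2 -> V=0 FIRE

Answer: 0 1 4 5 7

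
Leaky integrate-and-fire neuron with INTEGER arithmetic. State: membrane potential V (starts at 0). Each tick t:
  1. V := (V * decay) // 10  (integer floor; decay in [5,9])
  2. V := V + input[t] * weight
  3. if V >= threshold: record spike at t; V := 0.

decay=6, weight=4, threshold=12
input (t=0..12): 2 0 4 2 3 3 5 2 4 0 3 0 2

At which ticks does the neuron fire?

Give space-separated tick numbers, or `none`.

t=0: input=2 -> V=8
t=1: input=0 -> V=4
t=2: input=4 -> V=0 FIRE
t=3: input=2 -> V=8
t=4: input=3 -> V=0 FIRE
t=5: input=3 -> V=0 FIRE
t=6: input=5 -> V=0 FIRE
t=7: input=2 -> V=8
t=8: input=4 -> V=0 FIRE
t=9: input=0 -> V=0
t=10: input=3 -> V=0 FIRE
t=11: input=0 -> V=0
t=12: input=2 -> V=8

Answer: 2 4 5 6 8 10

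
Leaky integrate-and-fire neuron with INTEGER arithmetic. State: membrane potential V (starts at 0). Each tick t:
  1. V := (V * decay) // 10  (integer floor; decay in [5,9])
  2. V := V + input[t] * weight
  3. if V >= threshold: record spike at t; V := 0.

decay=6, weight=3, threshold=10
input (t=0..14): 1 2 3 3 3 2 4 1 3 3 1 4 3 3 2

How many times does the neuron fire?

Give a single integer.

Answer: 6

Derivation:
t=0: input=1 -> V=3
t=1: input=2 -> V=7
t=2: input=3 -> V=0 FIRE
t=3: input=3 -> V=9
t=4: input=3 -> V=0 FIRE
t=5: input=2 -> V=6
t=6: input=4 -> V=0 FIRE
t=7: input=1 -> V=3
t=8: input=3 -> V=0 FIRE
t=9: input=3 -> V=9
t=10: input=1 -> V=8
t=11: input=4 -> V=0 FIRE
t=12: input=3 -> V=9
t=13: input=3 -> V=0 FIRE
t=14: input=2 -> V=6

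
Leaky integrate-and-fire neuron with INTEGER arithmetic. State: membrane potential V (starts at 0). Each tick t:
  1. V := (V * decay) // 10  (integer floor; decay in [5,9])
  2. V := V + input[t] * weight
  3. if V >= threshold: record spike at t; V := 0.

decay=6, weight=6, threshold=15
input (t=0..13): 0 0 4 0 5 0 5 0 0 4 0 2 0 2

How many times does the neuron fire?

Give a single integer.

t=0: input=0 -> V=0
t=1: input=0 -> V=0
t=2: input=4 -> V=0 FIRE
t=3: input=0 -> V=0
t=4: input=5 -> V=0 FIRE
t=5: input=0 -> V=0
t=6: input=5 -> V=0 FIRE
t=7: input=0 -> V=0
t=8: input=0 -> V=0
t=9: input=4 -> V=0 FIRE
t=10: input=0 -> V=0
t=11: input=2 -> V=12
t=12: input=0 -> V=7
t=13: input=2 -> V=0 FIRE

Answer: 5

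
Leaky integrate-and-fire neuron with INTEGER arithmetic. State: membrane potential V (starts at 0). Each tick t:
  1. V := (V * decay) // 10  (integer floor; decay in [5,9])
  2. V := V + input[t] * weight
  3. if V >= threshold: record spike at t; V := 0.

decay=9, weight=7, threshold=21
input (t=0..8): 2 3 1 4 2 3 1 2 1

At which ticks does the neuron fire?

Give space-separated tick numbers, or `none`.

t=0: input=2 -> V=14
t=1: input=3 -> V=0 FIRE
t=2: input=1 -> V=7
t=3: input=4 -> V=0 FIRE
t=4: input=2 -> V=14
t=5: input=3 -> V=0 FIRE
t=6: input=1 -> V=7
t=7: input=2 -> V=20
t=8: input=1 -> V=0 FIRE

Answer: 1 3 5 8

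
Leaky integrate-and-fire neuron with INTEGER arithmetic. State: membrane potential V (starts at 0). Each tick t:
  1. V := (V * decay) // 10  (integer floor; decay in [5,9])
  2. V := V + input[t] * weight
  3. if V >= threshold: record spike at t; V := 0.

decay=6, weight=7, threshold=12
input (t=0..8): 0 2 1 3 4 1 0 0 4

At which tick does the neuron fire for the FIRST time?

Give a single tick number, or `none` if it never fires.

Answer: 1

Derivation:
t=0: input=0 -> V=0
t=1: input=2 -> V=0 FIRE
t=2: input=1 -> V=7
t=3: input=3 -> V=0 FIRE
t=4: input=4 -> V=0 FIRE
t=5: input=1 -> V=7
t=6: input=0 -> V=4
t=7: input=0 -> V=2
t=8: input=4 -> V=0 FIRE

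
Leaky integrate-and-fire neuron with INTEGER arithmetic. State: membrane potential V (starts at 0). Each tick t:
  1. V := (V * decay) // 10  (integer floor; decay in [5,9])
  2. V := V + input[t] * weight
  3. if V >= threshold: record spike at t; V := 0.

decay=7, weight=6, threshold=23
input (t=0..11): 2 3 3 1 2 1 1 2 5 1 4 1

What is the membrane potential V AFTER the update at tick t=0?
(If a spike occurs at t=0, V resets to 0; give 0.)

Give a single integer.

t=0: input=2 -> V=12
t=1: input=3 -> V=0 FIRE
t=2: input=3 -> V=18
t=3: input=1 -> V=18
t=4: input=2 -> V=0 FIRE
t=5: input=1 -> V=6
t=6: input=1 -> V=10
t=7: input=2 -> V=19
t=8: input=5 -> V=0 FIRE
t=9: input=1 -> V=6
t=10: input=4 -> V=0 FIRE
t=11: input=1 -> V=6

Answer: 12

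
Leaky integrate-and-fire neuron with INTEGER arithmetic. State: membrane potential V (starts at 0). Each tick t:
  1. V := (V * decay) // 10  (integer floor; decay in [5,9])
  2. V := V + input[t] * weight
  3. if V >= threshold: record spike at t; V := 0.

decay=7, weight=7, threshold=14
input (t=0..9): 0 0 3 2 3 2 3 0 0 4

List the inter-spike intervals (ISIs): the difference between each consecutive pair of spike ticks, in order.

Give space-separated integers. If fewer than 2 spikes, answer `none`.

Answer: 1 1 1 1 3

Derivation:
t=0: input=0 -> V=0
t=1: input=0 -> V=0
t=2: input=3 -> V=0 FIRE
t=3: input=2 -> V=0 FIRE
t=4: input=3 -> V=0 FIRE
t=5: input=2 -> V=0 FIRE
t=6: input=3 -> V=0 FIRE
t=7: input=0 -> V=0
t=8: input=0 -> V=0
t=9: input=4 -> V=0 FIRE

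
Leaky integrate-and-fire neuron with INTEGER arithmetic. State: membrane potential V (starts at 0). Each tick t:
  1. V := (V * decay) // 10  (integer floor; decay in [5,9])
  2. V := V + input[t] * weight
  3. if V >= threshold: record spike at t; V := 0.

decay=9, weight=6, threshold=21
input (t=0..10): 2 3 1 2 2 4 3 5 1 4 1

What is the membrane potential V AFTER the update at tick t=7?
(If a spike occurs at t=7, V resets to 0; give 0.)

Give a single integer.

t=0: input=2 -> V=12
t=1: input=3 -> V=0 FIRE
t=2: input=1 -> V=6
t=3: input=2 -> V=17
t=4: input=2 -> V=0 FIRE
t=5: input=4 -> V=0 FIRE
t=6: input=3 -> V=18
t=7: input=5 -> V=0 FIRE
t=8: input=1 -> V=6
t=9: input=4 -> V=0 FIRE
t=10: input=1 -> V=6

Answer: 0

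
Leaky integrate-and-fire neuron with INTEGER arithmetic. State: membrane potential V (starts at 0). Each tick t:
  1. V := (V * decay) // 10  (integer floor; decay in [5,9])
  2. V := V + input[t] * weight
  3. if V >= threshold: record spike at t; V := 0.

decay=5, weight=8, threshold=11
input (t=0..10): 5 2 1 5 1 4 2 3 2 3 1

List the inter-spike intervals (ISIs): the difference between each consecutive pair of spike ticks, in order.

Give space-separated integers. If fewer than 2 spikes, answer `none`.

Answer: 1 2 2 1 1 1 1

Derivation:
t=0: input=5 -> V=0 FIRE
t=1: input=2 -> V=0 FIRE
t=2: input=1 -> V=8
t=3: input=5 -> V=0 FIRE
t=4: input=1 -> V=8
t=5: input=4 -> V=0 FIRE
t=6: input=2 -> V=0 FIRE
t=7: input=3 -> V=0 FIRE
t=8: input=2 -> V=0 FIRE
t=9: input=3 -> V=0 FIRE
t=10: input=1 -> V=8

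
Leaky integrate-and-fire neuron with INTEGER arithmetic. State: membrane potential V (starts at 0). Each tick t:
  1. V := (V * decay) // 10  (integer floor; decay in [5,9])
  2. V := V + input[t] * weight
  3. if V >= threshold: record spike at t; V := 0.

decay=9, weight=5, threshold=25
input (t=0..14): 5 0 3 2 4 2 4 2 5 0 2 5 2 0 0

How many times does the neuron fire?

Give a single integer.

t=0: input=5 -> V=0 FIRE
t=1: input=0 -> V=0
t=2: input=3 -> V=15
t=3: input=2 -> V=23
t=4: input=4 -> V=0 FIRE
t=5: input=2 -> V=10
t=6: input=4 -> V=0 FIRE
t=7: input=2 -> V=10
t=8: input=5 -> V=0 FIRE
t=9: input=0 -> V=0
t=10: input=2 -> V=10
t=11: input=5 -> V=0 FIRE
t=12: input=2 -> V=10
t=13: input=0 -> V=9
t=14: input=0 -> V=8

Answer: 5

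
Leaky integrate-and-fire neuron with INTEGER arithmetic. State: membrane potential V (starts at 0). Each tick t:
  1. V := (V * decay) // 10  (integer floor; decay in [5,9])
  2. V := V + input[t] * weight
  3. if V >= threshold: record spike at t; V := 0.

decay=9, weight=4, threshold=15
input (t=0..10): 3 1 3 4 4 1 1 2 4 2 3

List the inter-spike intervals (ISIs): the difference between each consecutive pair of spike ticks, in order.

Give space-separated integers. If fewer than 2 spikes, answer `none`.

Answer: 1 1 4 2

Derivation:
t=0: input=3 -> V=12
t=1: input=1 -> V=14
t=2: input=3 -> V=0 FIRE
t=3: input=4 -> V=0 FIRE
t=4: input=4 -> V=0 FIRE
t=5: input=1 -> V=4
t=6: input=1 -> V=7
t=7: input=2 -> V=14
t=8: input=4 -> V=0 FIRE
t=9: input=2 -> V=8
t=10: input=3 -> V=0 FIRE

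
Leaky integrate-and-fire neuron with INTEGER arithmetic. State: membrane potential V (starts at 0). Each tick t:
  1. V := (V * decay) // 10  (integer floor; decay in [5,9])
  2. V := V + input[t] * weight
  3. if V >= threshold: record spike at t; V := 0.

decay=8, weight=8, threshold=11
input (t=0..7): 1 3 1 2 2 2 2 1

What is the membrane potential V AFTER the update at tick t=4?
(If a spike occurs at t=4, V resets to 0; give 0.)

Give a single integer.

t=0: input=1 -> V=8
t=1: input=3 -> V=0 FIRE
t=2: input=1 -> V=8
t=3: input=2 -> V=0 FIRE
t=4: input=2 -> V=0 FIRE
t=5: input=2 -> V=0 FIRE
t=6: input=2 -> V=0 FIRE
t=7: input=1 -> V=8

Answer: 0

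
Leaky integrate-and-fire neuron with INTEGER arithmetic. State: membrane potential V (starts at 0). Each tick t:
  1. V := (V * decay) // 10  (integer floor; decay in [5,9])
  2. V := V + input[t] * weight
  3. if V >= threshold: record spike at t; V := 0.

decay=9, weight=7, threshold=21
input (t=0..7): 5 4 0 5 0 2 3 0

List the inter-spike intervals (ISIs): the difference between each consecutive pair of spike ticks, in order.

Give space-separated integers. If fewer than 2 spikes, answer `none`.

Answer: 1 2 3

Derivation:
t=0: input=5 -> V=0 FIRE
t=1: input=4 -> V=0 FIRE
t=2: input=0 -> V=0
t=3: input=5 -> V=0 FIRE
t=4: input=0 -> V=0
t=5: input=2 -> V=14
t=6: input=3 -> V=0 FIRE
t=7: input=0 -> V=0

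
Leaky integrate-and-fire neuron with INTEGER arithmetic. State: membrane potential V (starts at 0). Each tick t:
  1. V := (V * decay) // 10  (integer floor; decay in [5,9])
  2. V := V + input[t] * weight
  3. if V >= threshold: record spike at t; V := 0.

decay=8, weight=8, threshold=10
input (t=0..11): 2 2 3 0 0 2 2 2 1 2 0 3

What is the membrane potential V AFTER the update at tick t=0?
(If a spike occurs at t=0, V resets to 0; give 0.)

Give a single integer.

Answer: 0

Derivation:
t=0: input=2 -> V=0 FIRE
t=1: input=2 -> V=0 FIRE
t=2: input=3 -> V=0 FIRE
t=3: input=0 -> V=0
t=4: input=0 -> V=0
t=5: input=2 -> V=0 FIRE
t=6: input=2 -> V=0 FIRE
t=7: input=2 -> V=0 FIRE
t=8: input=1 -> V=8
t=9: input=2 -> V=0 FIRE
t=10: input=0 -> V=0
t=11: input=3 -> V=0 FIRE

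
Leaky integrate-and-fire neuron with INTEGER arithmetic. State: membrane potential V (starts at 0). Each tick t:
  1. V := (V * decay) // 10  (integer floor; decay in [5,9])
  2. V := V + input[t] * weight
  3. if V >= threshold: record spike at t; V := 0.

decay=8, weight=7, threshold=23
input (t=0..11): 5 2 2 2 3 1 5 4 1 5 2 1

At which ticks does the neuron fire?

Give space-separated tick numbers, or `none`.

t=0: input=5 -> V=0 FIRE
t=1: input=2 -> V=14
t=2: input=2 -> V=0 FIRE
t=3: input=2 -> V=14
t=4: input=3 -> V=0 FIRE
t=5: input=1 -> V=7
t=6: input=5 -> V=0 FIRE
t=7: input=4 -> V=0 FIRE
t=8: input=1 -> V=7
t=9: input=5 -> V=0 FIRE
t=10: input=2 -> V=14
t=11: input=1 -> V=18

Answer: 0 2 4 6 7 9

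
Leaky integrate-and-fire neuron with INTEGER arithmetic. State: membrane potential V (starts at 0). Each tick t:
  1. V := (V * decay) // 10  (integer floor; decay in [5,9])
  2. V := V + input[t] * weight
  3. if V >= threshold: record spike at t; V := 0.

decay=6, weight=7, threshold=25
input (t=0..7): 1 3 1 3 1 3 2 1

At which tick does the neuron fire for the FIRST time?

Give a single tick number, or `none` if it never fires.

t=0: input=1 -> V=7
t=1: input=3 -> V=0 FIRE
t=2: input=1 -> V=7
t=3: input=3 -> V=0 FIRE
t=4: input=1 -> V=7
t=5: input=3 -> V=0 FIRE
t=6: input=2 -> V=14
t=7: input=1 -> V=15

Answer: 1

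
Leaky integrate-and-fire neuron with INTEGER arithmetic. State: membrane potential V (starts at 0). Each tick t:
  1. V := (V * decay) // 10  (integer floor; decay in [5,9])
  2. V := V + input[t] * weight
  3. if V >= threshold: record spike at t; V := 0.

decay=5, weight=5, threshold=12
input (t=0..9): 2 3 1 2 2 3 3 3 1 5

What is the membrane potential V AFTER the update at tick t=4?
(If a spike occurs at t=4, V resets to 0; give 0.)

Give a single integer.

Answer: 10

Derivation:
t=0: input=2 -> V=10
t=1: input=3 -> V=0 FIRE
t=2: input=1 -> V=5
t=3: input=2 -> V=0 FIRE
t=4: input=2 -> V=10
t=5: input=3 -> V=0 FIRE
t=6: input=3 -> V=0 FIRE
t=7: input=3 -> V=0 FIRE
t=8: input=1 -> V=5
t=9: input=5 -> V=0 FIRE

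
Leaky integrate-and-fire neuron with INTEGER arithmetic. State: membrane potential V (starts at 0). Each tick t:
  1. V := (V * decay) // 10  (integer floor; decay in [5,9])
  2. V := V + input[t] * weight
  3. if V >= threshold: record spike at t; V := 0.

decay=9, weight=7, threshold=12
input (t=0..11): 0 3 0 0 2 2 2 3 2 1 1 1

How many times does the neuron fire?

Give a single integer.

Answer: 7

Derivation:
t=0: input=0 -> V=0
t=1: input=3 -> V=0 FIRE
t=2: input=0 -> V=0
t=3: input=0 -> V=0
t=4: input=2 -> V=0 FIRE
t=5: input=2 -> V=0 FIRE
t=6: input=2 -> V=0 FIRE
t=7: input=3 -> V=0 FIRE
t=8: input=2 -> V=0 FIRE
t=9: input=1 -> V=7
t=10: input=1 -> V=0 FIRE
t=11: input=1 -> V=7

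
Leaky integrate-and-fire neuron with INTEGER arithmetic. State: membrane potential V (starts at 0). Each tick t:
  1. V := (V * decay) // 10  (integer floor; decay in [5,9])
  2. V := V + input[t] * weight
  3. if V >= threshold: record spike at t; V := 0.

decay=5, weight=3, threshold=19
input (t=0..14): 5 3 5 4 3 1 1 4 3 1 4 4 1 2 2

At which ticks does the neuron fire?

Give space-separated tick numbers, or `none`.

Answer: 2 11

Derivation:
t=0: input=5 -> V=15
t=1: input=3 -> V=16
t=2: input=5 -> V=0 FIRE
t=3: input=4 -> V=12
t=4: input=3 -> V=15
t=5: input=1 -> V=10
t=6: input=1 -> V=8
t=7: input=4 -> V=16
t=8: input=3 -> V=17
t=9: input=1 -> V=11
t=10: input=4 -> V=17
t=11: input=4 -> V=0 FIRE
t=12: input=1 -> V=3
t=13: input=2 -> V=7
t=14: input=2 -> V=9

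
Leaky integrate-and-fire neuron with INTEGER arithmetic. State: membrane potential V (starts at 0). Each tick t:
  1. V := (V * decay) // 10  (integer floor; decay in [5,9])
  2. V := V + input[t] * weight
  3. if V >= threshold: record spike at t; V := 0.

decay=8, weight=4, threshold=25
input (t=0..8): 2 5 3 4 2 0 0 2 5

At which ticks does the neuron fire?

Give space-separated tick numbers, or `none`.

t=0: input=2 -> V=8
t=1: input=5 -> V=0 FIRE
t=2: input=3 -> V=12
t=3: input=4 -> V=0 FIRE
t=4: input=2 -> V=8
t=5: input=0 -> V=6
t=6: input=0 -> V=4
t=7: input=2 -> V=11
t=8: input=5 -> V=0 FIRE

Answer: 1 3 8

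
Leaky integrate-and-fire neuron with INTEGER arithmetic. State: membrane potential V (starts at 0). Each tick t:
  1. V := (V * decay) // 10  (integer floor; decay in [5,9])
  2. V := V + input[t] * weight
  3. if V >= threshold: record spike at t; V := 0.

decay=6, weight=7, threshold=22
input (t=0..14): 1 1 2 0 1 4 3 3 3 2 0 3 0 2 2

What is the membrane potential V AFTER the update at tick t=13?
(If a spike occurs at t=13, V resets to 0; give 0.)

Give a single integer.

Answer: 21

Derivation:
t=0: input=1 -> V=7
t=1: input=1 -> V=11
t=2: input=2 -> V=20
t=3: input=0 -> V=12
t=4: input=1 -> V=14
t=5: input=4 -> V=0 FIRE
t=6: input=3 -> V=21
t=7: input=3 -> V=0 FIRE
t=8: input=3 -> V=21
t=9: input=2 -> V=0 FIRE
t=10: input=0 -> V=0
t=11: input=3 -> V=21
t=12: input=0 -> V=12
t=13: input=2 -> V=21
t=14: input=2 -> V=0 FIRE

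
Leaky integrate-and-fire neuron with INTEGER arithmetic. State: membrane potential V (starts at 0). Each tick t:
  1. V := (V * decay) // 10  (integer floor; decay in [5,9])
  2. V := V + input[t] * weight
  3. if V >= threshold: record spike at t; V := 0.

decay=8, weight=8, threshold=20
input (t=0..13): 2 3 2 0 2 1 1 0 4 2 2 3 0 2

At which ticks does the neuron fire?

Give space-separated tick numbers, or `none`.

t=0: input=2 -> V=16
t=1: input=3 -> V=0 FIRE
t=2: input=2 -> V=16
t=3: input=0 -> V=12
t=4: input=2 -> V=0 FIRE
t=5: input=1 -> V=8
t=6: input=1 -> V=14
t=7: input=0 -> V=11
t=8: input=4 -> V=0 FIRE
t=9: input=2 -> V=16
t=10: input=2 -> V=0 FIRE
t=11: input=3 -> V=0 FIRE
t=12: input=0 -> V=0
t=13: input=2 -> V=16

Answer: 1 4 8 10 11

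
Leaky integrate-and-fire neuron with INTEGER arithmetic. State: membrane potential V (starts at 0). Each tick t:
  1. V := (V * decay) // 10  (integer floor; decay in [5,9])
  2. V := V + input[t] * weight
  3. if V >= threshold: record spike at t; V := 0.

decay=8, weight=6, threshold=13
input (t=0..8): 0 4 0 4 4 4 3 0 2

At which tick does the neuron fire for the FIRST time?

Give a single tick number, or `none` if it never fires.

Answer: 1

Derivation:
t=0: input=0 -> V=0
t=1: input=4 -> V=0 FIRE
t=2: input=0 -> V=0
t=3: input=4 -> V=0 FIRE
t=4: input=4 -> V=0 FIRE
t=5: input=4 -> V=0 FIRE
t=6: input=3 -> V=0 FIRE
t=7: input=0 -> V=0
t=8: input=2 -> V=12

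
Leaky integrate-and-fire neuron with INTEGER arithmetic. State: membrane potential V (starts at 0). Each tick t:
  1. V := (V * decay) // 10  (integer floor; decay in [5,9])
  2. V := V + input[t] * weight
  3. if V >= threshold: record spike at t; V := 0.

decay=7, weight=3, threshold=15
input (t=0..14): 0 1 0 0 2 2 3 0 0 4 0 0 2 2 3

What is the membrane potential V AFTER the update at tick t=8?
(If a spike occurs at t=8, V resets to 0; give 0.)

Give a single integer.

Answer: 0

Derivation:
t=0: input=0 -> V=0
t=1: input=1 -> V=3
t=2: input=0 -> V=2
t=3: input=0 -> V=1
t=4: input=2 -> V=6
t=5: input=2 -> V=10
t=6: input=3 -> V=0 FIRE
t=7: input=0 -> V=0
t=8: input=0 -> V=0
t=9: input=4 -> V=12
t=10: input=0 -> V=8
t=11: input=0 -> V=5
t=12: input=2 -> V=9
t=13: input=2 -> V=12
t=14: input=3 -> V=0 FIRE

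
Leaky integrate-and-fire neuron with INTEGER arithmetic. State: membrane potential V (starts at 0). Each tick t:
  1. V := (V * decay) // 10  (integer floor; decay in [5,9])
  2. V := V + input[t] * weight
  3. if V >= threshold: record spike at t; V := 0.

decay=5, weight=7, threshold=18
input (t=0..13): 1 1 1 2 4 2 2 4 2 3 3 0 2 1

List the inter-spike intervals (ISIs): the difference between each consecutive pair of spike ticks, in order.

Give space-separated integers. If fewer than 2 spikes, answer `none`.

Answer: 1 2 1 2 1

Derivation:
t=0: input=1 -> V=7
t=1: input=1 -> V=10
t=2: input=1 -> V=12
t=3: input=2 -> V=0 FIRE
t=4: input=4 -> V=0 FIRE
t=5: input=2 -> V=14
t=6: input=2 -> V=0 FIRE
t=7: input=4 -> V=0 FIRE
t=8: input=2 -> V=14
t=9: input=3 -> V=0 FIRE
t=10: input=3 -> V=0 FIRE
t=11: input=0 -> V=0
t=12: input=2 -> V=14
t=13: input=1 -> V=14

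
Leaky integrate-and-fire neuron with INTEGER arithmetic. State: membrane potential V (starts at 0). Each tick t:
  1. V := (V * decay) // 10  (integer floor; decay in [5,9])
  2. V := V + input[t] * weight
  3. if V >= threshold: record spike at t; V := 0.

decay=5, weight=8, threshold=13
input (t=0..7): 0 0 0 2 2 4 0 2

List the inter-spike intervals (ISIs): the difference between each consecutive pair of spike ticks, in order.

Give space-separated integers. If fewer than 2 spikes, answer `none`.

t=0: input=0 -> V=0
t=1: input=0 -> V=0
t=2: input=0 -> V=0
t=3: input=2 -> V=0 FIRE
t=4: input=2 -> V=0 FIRE
t=5: input=4 -> V=0 FIRE
t=6: input=0 -> V=0
t=7: input=2 -> V=0 FIRE

Answer: 1 1 2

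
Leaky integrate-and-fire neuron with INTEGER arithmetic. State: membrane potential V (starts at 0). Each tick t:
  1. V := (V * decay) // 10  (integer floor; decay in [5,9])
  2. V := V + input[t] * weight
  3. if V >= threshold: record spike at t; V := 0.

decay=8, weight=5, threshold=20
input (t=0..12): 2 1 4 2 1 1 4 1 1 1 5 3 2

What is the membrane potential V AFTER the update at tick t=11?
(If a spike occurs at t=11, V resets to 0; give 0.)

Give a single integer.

Answer: 15

Derivation:
t=0: input=2 -> V=10
t=1: input=1 -> V=13
t=2: input=4 -> V=0 FIRE
t=3: input=2 -> V=10
t=4: input=1 -> V=13
t=5: input=1 -> V=15
t=6: input=4 -> V=0 FIRE
t=7: input=1 -> V=5
t=8: input=1 -> V=9
t=9: input=1 -> V=12
t=10: input=5 -> V=0 FIRE
t=11: input=3 -> V=15
t=12: input=2 -> V=0 FIRE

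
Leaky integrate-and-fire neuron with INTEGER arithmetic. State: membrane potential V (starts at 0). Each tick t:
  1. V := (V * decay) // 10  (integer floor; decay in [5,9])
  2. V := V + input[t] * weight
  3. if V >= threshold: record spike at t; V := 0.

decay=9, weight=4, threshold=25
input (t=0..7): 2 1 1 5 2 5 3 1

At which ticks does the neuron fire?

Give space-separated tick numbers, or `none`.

Answer: 3 5

Derivation:
t=0: input=2 -> V=8
t=1: input=1 -> V=11
t=2: input=1 -> V=13
t=3: input=5 -> V=0 FIRE
t=4: input=2 -> V=8
t=5: input=5 -> V=0 FIRE
t=6: input=3 -> V=12
t=7: input=1 -> V=14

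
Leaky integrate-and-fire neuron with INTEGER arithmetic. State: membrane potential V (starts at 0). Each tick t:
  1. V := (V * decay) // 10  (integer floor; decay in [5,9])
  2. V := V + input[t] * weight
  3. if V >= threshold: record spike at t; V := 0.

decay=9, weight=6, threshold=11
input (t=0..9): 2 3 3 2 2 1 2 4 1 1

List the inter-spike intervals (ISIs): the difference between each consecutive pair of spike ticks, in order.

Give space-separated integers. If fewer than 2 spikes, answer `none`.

Answer: 1 1 1 1 2 1 2

Derivation:
t=0: input=2 -> V=0 FIRE
t=1: input=3 -> V=0 FIRE
t=2: input=3 -> V=0 FIRE
t=3: input=2 -> V=0 FIRE
t=4: input=2 -> V=0 FIRE
t=5: input=1 -> V=6
t=6: input=2 -> V=0 FIRE
t=7: input=4 -> V=0 FIRE
t=8: input=1 -> V=6
t=9: input=1 -> V=0 FIRE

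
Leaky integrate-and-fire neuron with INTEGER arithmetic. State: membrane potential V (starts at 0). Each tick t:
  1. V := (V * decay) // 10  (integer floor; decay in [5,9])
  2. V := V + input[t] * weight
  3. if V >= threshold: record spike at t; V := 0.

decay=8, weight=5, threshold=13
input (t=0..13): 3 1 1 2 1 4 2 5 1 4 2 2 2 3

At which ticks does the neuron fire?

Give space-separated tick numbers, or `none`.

Answer: 0 3 5 7 9 11 13

Derivation:
t=0: input=3 -> V=0 FIRE
t=1: input=1 -> V=5
t=2: input=1 -> V=9
t=3: input=2 -> V=0 FIRE
t=4: input=1 -> V=5
t=5: input=4 -> V=0 FIRE
t=6: input=2 -> V=10
t=7: input=5 -> V=0 FIRE
t=8: input=1 -> V=5
t=9: input=4 -> V=0 FIRE
t=10: input=2 -> V=10
t=11: input=2 -> V=0 FIRE
t=12: input=2 -> V=10
t=13: input=3 -> V=0 FIRE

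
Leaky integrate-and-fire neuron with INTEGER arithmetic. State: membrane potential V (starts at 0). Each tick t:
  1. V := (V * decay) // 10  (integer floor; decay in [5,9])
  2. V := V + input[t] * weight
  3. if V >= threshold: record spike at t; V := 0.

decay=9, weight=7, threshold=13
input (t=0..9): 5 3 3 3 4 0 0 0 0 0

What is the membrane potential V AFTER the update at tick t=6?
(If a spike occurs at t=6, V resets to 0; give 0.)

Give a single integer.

Answer: 0

Derivation:
t=0: input=5 -> V=0 FIRE
t=1: input=3 -> V=0 FIRE
t=2: input=3 -> V=0 FIRE
t=3: input=3 -> V=0 FIRE
t=4: input=4 -> V=0 FIRE
t=5: input=0 -> V=0
t=6: input=0 -> V=0
t=7: input=0 -> V=0
t=8: input=0 -> V=0
t=9: input=0 -> V=0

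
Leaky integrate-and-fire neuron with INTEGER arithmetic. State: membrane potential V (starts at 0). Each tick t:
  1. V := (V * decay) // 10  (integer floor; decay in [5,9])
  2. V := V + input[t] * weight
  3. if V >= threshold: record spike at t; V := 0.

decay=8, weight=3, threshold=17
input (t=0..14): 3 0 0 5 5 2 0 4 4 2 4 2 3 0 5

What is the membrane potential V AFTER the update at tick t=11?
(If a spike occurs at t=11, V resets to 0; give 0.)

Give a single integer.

Answer: 0

Derivation:
t=0: input=3 -> V=9
t=1: input=0 -> V=7
t=2: input=0 -> V=5
t=3: input=5 -> V=0 FIRE
t=4: input=5 -> V=15
t=5: input=2 -> V=0 FIRE
t=6: input=0 -> V=0
t=7: input=4 -> V=12
t=8: input=4 -> V=0 FIRE
t=9: input=2 -> V=6
t=10: input=4 -> V=16
t=11: input=2 -> V=0 FIRE
t=12: input=3 -> V=9
t=13: input=0 -> V=7
t=14: input=5 -> V=0 FIRE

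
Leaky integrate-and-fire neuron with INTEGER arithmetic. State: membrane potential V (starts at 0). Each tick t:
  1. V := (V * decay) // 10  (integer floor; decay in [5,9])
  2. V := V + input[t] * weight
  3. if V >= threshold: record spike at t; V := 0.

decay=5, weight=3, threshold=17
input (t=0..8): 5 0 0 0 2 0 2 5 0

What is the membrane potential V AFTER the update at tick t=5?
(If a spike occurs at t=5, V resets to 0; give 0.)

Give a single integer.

Answer: 3

Derivation:
t=0: input=5 -> V=15
t=1: input=0 -> V=7
t=2: input=0 -> V=3
t=3: input=0 -> V=1
t=4: input=2 -> V=6
t=5: input=0 -> V=3
t=6: input=2 -> V=7
t=7: input=5 -> V=0 FIRE
t=8: input=0 -> V=0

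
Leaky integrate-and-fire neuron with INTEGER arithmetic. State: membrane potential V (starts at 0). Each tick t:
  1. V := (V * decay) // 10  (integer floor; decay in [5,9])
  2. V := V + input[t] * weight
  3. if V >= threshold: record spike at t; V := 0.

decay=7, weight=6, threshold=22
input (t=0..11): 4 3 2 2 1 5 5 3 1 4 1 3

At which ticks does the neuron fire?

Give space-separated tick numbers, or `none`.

Answer: 0 2 5 6 9 11

Derivation:
t=0: input=4 -> V=0 FIRE
t=1: input=3 -> V=18
t=2: input=2 -> V=0 FIRE
t=3: input=2 -> V=12
t=4: input=1 -> V=14
t=5: input=5 -> V=0 FIRE
t=6: input=5 -> V=0 FIRE
t=7: input=3 -> V=18
t=8: input=1 -> V=18
t=9: input=4 -> V=0 FIRE
t=10: input=1 -> V=6
t=11: input=3 -> V=0 FIRE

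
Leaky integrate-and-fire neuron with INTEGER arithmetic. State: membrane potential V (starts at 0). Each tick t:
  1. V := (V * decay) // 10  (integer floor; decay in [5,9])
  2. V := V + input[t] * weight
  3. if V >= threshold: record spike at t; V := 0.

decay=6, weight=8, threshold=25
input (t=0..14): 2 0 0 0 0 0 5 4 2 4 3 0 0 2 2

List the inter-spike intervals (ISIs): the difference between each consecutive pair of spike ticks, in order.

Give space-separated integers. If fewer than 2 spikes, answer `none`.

Answer: 1 2 5

Derivation:
t=0: input=2 -> V=16
t=1: input=0 -> V=9
t=2: input=0 -> V=5
t=3: input=0 -> V=3
t=4: input=0 -> V=1
t=5: input=0 -> V=0
t=6: input=5 -> V=0 FIRE
t=7: input=4 -> V=0 FIRE
t=8: input=2 -> V=16
t=9: input=4 -> V=0 FIRE
t=10: input=3 -> V=24
t=11: input=0 -> V=14
t=12: input=0 -> V=8
t=13: input=2 -> V=20
t=14: input=2 -> V=0 FIRE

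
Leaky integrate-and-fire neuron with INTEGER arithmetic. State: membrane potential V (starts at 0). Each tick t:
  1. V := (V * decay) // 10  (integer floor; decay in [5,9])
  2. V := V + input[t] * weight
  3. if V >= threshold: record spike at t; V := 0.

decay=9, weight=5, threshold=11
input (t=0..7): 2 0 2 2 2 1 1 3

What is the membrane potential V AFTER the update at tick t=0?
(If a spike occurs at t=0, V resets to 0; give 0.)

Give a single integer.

Answer: 10

Derivation:
t=0: input=2 -> V=10
t=1: input=0 -> V=9
t=2: input=2 -> V=0 FIRE
t=3: input=2 -> V=10
t=4: input=2 -> V=0 FIRE
t=5: input=1 -> V=5
t=6: input=1 -> V=9
t=7: input=3 -> V=0 FIRE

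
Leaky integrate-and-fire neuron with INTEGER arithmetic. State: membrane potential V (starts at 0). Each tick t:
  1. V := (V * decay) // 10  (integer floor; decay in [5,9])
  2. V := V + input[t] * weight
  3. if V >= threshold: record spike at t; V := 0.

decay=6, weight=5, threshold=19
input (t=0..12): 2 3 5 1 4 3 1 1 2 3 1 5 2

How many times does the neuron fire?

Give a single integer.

Answer: 5

Derivation:
t=0: input=2 -> V=10
t=1: input=3 -> V=0 FIRE
t=2: input=5 -> V=0 FIRE
t=3: input=1 -> V=5
t=4: input=4 -> V=0 FIRE
t=5: input=3 -> V=15
t=6: input=1 -> V=14
t=7: input=1 -> V=13
t=8: input=2 -> V=17
t=9: input=3 -> V=0 FIRE
t=10: input=1 -> V=5
t=11: input=5 -> V=0 FIRE
t=12: input=2 -> V=10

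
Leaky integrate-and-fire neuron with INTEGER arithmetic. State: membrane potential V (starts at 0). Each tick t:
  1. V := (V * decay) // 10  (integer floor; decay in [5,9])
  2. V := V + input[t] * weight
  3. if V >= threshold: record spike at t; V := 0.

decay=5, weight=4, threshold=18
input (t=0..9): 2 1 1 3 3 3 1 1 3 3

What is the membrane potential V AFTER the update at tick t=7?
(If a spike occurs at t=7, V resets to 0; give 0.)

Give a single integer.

Answer: 9

Derivation:
t=0: input=2 -> V=8
t=1: input=1 -> V=8
t=2: input=1 -> V=8
t=3: input=3 -> V=16
t=4: input=3 -> V=0 FIRE
t=5: input=3 -> V=12
t=6: input=1 -> V=10
t=7: input=1 -> V=9
t=8: input=3 -> V=16
t=9: input=3 -> V=0 FIRE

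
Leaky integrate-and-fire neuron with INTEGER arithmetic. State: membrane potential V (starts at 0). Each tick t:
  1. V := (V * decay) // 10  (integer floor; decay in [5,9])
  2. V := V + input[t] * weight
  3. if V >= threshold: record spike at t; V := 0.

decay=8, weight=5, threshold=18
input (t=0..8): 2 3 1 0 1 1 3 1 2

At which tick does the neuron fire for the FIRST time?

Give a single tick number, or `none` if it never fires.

t=0: input=2 -> V=10
t=1: input=3 -> V=0 FIRE
t=2: input=1 -> V=5
t=3: input=0 -> V=4
t=4: input=1 -> V=8
t=5: input=1 -> V=11
t=6: input=3 -> V=0 FIRE
t=7: input=1 -> V=5
t=8: input=2 -> V=14

Answer: 1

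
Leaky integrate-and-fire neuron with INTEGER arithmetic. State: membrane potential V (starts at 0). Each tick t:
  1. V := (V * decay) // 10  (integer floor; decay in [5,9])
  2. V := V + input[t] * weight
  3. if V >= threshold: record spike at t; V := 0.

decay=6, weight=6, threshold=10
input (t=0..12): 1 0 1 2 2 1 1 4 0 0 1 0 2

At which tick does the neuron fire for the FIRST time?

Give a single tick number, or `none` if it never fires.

t=0: input=1 -> V=6
t=1: input=0 -> V=3
t=2: input=1 -> V=7
t=3: input=2 -> V=0 FIRE
t=4: input=2 -> V=0 FIRE
t=5: input=1 -> V=6
t=6: input=1 -> V=9
t=7: input=4 -> V=0 FIRE
t=8: input=0 -> V=0
t=9: input=0 -> V=0
t=10: input=1 -> V=6
t=11: input=0 -> V=3
t=12: input=2 -> V=0 FIRE

Answer: 3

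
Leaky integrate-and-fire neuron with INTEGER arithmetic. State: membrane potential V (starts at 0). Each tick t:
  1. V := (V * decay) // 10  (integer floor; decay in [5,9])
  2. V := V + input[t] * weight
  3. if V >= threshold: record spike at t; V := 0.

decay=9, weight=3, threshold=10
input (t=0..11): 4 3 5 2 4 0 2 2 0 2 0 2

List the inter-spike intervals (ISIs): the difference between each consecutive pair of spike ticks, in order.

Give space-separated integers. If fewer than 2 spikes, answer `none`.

t=0: input=4 -> V=0 FIRE
t=1: input=3 -> V=9
t=2: input=5 -> V=0 FIRE
t=3: input=2 -> V=6
t=4: input=4 -> V=0 FIRE
t=5: input=0 -> V=0
t=6: input=2 -> V=6
t=7: input=2 -> V=0 FIRE
t=8: input=0 -> V=0
t=9: input=2 -> V=6
t=10: input=0 -> V=5
t=11: input=2 -> V=0 FIRE

Answer: 2 2 3 4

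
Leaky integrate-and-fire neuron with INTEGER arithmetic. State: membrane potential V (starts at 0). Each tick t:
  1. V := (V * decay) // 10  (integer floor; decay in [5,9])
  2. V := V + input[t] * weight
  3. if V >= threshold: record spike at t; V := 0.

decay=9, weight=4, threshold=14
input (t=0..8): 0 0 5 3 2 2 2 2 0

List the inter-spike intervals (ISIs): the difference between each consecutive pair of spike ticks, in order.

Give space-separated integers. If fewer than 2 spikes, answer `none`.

t=0: input=0 -> V=0
t=1: input=0 -> V=0
t=2: input=5 -> V=0 FIRE
t=3: input=3 -> V=12
t=4: input=2 -> V=0 FIRE
t=5: input=2 -> V=8
t=6: input=2 -> V=0 FIRE
t=7: input=2 -> V=8
t=8: input=0 -> V=7

Answer: 2 2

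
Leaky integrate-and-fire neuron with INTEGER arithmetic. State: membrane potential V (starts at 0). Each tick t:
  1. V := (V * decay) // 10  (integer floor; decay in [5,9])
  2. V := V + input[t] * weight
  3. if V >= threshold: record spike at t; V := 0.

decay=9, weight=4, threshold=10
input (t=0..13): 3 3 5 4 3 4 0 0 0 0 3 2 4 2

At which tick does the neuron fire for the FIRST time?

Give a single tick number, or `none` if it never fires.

Answer: 0

Derivation:
t=0: input=3 -> V=0 FIRE
t=1: input=3 -> V=0 FIRE
t=2: input=5 -> V=0 FIRE
t=3: input=4 -> V=0 FIRE
t=4: input=3 -> V=0 FIRE
t=5: input=4 -> V=0 FIRE
t=6: input=0 -> V=0
t=7: input=0 -> V=0
t=8: input=0 -> V=0
t=9: input=0 -> V=0
t=10: input=3 -> V=0 FIRE
t=11: input=2 -> V=8
t=12: input=4 -> V=0 FIRE
t=13: input=2 -> V=8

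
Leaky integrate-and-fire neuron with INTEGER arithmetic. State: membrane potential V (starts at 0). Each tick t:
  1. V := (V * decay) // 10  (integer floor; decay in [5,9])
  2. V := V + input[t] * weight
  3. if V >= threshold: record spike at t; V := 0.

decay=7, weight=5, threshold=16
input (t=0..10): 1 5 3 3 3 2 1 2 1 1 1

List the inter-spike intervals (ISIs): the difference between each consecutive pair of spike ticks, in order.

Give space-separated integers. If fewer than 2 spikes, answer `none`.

t=0: input=1 -> V=5
t=1: input=5 -> V=0 FIRE
t=2: input=3 -> V=15
t=3: input=3 -> V=0 FIRE
t=4: input=3 -> V=15
t=5: input=2 -> V=0 FIRE
t=6: input=1 -> V=5
t=7: input=2 -> V=13
t=8: input=1 -> V=14
t=9: input=1 -> V=14
t=10: input=1 -> V=14

Answer: 2 2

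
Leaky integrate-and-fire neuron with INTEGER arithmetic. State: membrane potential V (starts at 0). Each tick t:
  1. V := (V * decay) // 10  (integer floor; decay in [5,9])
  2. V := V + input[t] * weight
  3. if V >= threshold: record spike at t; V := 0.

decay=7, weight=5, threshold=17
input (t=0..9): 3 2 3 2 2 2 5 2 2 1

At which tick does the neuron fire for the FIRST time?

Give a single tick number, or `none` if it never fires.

Answer: 1

Derivation:
t=0: input=3 -> V=15
t=1: input=2 -> V=0 FIRE
t=2: input=3 -> V=15
t=3: input=2 -> V=0 FIRE
t=4: input=2 -> V=10
t=5: input=2 -> V=0 FIRE
t=6: input=5 -> V=0 FIRE
t=7: input=2 -> V=10
t=8: input=2 -> V=0 FIRE
t=9: input=1 -> V=5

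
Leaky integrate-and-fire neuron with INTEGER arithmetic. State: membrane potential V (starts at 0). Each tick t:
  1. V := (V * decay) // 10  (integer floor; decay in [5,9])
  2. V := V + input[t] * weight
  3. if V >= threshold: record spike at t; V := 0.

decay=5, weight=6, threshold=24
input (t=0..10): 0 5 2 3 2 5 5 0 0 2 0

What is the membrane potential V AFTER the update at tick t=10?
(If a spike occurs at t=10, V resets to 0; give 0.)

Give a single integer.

Answer: 6

Derivation:
t=0: input=0 -> V=0
t=1: input=5 -> V=0 FIRE
t=2: input=2 -> V=12
t=3: input=3 -> V=0 FIRE
t=4: input=2 -> V=12
t=5: input=5 -> V=0 FIRE
t=6: input=5 -> V=0 FIRE
t=7: input=0 -> V=0
t=8: input=0 -> V=0
t=9: input=2 -> V=12
t=10: input=0 -> V=6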